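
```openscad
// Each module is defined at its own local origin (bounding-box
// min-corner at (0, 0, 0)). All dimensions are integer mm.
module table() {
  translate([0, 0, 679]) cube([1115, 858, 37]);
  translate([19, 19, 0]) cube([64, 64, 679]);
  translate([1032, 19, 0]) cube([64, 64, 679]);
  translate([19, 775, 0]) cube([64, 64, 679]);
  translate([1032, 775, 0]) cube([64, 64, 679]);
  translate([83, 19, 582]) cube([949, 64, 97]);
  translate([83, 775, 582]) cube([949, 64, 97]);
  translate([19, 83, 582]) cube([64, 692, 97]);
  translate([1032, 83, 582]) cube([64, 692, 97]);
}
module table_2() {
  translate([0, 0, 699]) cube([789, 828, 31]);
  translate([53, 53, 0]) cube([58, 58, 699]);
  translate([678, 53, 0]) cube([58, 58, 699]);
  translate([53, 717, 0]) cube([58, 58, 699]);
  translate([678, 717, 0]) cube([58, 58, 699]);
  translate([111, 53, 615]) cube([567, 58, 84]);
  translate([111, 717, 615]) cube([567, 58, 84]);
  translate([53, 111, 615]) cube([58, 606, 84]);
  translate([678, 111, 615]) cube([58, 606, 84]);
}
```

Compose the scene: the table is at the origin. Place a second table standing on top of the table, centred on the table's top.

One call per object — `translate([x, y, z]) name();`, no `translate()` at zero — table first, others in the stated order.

table();
translate([163, 15, 716]) table_2();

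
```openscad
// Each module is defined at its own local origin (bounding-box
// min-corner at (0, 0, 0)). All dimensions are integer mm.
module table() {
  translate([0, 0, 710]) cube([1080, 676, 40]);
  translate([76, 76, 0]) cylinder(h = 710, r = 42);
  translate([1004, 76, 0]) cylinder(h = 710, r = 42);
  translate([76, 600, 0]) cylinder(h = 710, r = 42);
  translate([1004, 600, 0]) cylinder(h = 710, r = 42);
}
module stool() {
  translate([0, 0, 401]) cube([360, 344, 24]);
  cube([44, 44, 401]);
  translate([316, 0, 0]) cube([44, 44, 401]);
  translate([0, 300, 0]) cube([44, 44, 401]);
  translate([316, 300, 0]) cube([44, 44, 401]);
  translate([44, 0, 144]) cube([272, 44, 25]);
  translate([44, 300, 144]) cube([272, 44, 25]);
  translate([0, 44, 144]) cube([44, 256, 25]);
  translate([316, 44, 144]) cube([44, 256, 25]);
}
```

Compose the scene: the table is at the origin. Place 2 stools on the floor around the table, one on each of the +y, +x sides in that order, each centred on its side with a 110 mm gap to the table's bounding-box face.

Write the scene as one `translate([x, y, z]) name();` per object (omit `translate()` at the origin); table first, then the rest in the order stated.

table();
translate([360, 786, 0]) stool();
translate([1190, 166, 0]) stool();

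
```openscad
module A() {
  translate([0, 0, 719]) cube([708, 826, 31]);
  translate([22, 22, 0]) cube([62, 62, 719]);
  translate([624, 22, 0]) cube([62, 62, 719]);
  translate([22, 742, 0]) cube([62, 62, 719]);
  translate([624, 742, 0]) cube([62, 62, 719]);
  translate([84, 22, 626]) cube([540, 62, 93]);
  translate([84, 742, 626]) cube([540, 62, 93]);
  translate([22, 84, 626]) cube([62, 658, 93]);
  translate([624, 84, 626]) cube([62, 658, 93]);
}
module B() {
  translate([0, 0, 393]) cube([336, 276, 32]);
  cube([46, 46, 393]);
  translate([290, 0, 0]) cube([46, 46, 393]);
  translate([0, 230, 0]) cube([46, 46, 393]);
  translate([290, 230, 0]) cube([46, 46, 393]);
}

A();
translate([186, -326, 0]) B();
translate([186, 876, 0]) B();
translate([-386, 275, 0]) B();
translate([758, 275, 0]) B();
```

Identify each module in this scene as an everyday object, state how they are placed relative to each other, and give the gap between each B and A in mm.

A is a table. B is a stool. Four stools sit around the table at the −y, +y, −x, +x sides. The gap between each stool and the table is 50 mm.

Each stool's nearest face is 50 mm from the table's bounding box.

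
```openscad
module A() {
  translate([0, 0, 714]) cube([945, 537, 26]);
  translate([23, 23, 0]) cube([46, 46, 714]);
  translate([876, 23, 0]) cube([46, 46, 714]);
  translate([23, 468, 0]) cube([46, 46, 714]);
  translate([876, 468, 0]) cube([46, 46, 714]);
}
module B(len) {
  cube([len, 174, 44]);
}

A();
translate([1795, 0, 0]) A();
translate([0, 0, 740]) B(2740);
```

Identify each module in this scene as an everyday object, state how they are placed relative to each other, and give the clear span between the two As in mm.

A is a table. B is a beam. A beam spans the tops of two tables. The clear span between the two tables is 850 mm.

Second table starts at x = 1795; first ends at x = 945; clear span = 1795 − 945 = 850 mm.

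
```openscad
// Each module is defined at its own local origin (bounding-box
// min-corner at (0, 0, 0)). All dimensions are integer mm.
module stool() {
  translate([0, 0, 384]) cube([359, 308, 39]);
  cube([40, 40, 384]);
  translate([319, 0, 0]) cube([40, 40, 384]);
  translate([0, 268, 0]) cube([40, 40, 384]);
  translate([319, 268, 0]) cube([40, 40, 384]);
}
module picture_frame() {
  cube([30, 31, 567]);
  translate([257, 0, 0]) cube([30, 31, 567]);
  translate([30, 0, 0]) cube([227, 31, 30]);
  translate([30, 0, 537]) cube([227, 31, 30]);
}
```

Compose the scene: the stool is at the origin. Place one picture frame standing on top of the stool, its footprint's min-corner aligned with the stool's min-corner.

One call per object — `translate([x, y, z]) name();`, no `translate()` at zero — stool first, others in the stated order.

stool();
translate([0, 0, 423]) picture_frame();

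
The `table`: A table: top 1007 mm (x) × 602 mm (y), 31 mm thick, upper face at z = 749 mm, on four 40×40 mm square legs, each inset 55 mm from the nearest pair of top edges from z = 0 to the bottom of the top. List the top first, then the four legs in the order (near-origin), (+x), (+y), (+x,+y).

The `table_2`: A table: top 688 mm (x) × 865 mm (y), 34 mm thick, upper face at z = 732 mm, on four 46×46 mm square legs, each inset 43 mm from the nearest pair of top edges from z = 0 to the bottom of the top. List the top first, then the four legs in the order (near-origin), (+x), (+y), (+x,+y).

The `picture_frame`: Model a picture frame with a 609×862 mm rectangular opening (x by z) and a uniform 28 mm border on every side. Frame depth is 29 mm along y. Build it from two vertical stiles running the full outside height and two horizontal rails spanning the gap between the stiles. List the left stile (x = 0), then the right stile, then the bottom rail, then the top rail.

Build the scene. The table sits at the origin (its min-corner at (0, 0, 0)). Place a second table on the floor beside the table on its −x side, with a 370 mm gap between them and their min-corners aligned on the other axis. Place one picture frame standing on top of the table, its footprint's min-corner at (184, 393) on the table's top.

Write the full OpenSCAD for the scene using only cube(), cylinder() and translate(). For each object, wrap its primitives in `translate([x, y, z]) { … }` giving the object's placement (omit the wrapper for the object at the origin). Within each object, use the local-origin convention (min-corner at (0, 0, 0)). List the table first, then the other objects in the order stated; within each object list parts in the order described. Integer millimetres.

translate([0, 0, 718]) cube([1007, 602, 31]);
translate([55, 55, 0]) cube([40, 40, 718]);
translate([912, 55, 0]) cube([40, 40, 718]);
translate([55, 507, 0]) cube([40, 40, 718]);
translate([912, 507, 0]) cube([40, 40, 718]);
translate([-1058, 0, 0]) {
  translate([0, 0, 698]) cube([688, 865, 34]);
  translate([43, 43, 0]) cube([46, 46, 698]);
  translate([599, 43, 0]) cube([46, 46, 698]);
  translate([43, 776, 0]) cube([46, 46, 698]);
  translate([599, 776, 0]) cube([46, 46, 698]);
}
translate([184, 393, 749]) {
  cube([28, 29, 918]);
  translate([637, 0, 0]) cube([28, 29, 918]);
  translate([28, 0, 0]) cube([609, 29, 28]);
  translate([28, 0, 890]) cube([609, 29, 28]);
}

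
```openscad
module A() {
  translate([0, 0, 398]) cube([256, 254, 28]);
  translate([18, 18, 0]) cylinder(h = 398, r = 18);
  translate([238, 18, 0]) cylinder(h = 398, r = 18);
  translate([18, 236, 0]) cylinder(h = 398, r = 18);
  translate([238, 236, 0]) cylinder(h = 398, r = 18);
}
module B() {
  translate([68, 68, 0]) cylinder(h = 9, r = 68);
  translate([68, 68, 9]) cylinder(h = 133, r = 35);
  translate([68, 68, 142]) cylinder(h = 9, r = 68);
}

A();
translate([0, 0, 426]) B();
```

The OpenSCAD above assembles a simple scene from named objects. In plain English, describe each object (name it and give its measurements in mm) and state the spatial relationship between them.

A is a four-legged stool. The seat is 256×254 mm, 28 mm thick, top at z = 426 mm. It stands on four round legs, each 36 mm in diameter, from z = 0 to the seat underside, each leg's axis is inset half a diameter from the nearest pair of seat edges (so the leg's bounding box is flush with the corner).

B is a spool: two coaxial disc flanges of radius 68 mm and thickness 9 mm, joined by a core cylinder of radius 35 mm and height 133 mm. The lower flange rests on z = 0 and the three cylinders share a vertical axis.

The spool is on top of the stool.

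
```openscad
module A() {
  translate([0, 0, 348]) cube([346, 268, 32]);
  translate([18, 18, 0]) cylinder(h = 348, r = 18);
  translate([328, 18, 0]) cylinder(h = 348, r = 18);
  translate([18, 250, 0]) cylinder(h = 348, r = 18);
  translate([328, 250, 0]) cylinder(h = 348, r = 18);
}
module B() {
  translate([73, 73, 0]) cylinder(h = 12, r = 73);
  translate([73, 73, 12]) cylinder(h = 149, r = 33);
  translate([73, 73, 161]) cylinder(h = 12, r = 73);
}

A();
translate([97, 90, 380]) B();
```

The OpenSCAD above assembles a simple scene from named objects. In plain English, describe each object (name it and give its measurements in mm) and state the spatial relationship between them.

A is a four-legged stool. The seat is 346×268 mm, 32 mm thick, top at z = 380 mm. It stands on four round legs, each 36 mm in diameter, from z = 0 to the seat underside, each leg's axis is inset half a diameter from the nearest pair of seat edges (so the leg's bounding box is flush with the corner).

B is a spool: two coaxial disc flanges of radius 73 mm and thickness 12 mm, joined by a core cylinder of radius 33 mm and height 149 mm. The lower flange rests on z = 0 and the three cylinders share a vertical axis.

The spool is on top of the stool.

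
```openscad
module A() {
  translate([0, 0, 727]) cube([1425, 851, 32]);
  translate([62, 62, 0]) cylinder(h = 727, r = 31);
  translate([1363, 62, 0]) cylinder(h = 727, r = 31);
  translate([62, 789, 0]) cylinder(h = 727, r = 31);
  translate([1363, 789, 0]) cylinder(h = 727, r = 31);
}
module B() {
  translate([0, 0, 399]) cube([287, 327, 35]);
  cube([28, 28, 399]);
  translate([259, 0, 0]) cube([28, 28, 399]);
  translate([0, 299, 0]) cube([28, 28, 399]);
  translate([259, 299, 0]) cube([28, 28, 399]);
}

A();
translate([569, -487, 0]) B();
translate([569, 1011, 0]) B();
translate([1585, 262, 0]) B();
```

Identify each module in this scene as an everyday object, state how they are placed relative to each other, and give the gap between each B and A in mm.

A is a table. B is a stool. Three stools sit around the table at the −y, +y, +x sides. The gap between each stool and the table is 160 mm.

Each stool's nearest face is 160 mm from the table's bounding box.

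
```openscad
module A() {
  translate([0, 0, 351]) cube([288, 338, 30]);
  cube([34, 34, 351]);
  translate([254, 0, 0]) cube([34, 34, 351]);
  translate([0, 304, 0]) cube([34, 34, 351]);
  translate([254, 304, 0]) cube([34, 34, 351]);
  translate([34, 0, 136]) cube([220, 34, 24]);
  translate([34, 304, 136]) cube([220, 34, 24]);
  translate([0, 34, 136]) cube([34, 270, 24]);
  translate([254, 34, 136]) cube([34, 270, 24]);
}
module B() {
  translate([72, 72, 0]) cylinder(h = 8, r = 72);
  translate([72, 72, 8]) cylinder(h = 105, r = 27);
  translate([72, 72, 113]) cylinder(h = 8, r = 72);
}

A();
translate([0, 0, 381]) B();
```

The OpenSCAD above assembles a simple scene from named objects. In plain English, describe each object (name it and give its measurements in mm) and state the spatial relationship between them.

A is a simple wooden stool: a rectangular seat 288 mm (x) by 338 mm (y), 30 mm thick, top face at z = 381 mm, on four square legs, each 34×34 mm in cross-section. The legs rest on z = 0, each flush with a corner of the seat. Four stretchers, 34 mm wide and 24 mm tall, connect adjacent legs with their undersides at z = 136 mm, each running between the inner faces of the legs it joins and aligned with the legs' outer faces on the other axis.

B is a spool: two coaxial disc flanges of radius 72 mm and thickness 8 mm, joined by a core cylinder of radius 27 mm and height 105 mm. The lower flange rests on z = 0 and the three cylinders share a vertical axis.

The spool is on top of the stool.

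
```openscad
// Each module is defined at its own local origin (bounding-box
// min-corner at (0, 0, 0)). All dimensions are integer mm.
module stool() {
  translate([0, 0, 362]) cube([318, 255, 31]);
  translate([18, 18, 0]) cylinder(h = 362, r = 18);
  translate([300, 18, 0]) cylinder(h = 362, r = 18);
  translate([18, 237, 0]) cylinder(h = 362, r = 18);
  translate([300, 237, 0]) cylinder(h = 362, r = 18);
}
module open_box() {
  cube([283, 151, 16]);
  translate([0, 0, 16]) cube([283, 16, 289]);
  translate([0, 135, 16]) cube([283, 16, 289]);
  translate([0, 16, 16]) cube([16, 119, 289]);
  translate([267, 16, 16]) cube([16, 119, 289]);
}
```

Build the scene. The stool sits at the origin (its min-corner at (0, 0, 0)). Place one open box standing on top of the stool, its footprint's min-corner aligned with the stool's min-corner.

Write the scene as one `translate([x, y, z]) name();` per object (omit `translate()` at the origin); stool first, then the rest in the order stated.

stool();
translate([0, 0, 393]) open_box();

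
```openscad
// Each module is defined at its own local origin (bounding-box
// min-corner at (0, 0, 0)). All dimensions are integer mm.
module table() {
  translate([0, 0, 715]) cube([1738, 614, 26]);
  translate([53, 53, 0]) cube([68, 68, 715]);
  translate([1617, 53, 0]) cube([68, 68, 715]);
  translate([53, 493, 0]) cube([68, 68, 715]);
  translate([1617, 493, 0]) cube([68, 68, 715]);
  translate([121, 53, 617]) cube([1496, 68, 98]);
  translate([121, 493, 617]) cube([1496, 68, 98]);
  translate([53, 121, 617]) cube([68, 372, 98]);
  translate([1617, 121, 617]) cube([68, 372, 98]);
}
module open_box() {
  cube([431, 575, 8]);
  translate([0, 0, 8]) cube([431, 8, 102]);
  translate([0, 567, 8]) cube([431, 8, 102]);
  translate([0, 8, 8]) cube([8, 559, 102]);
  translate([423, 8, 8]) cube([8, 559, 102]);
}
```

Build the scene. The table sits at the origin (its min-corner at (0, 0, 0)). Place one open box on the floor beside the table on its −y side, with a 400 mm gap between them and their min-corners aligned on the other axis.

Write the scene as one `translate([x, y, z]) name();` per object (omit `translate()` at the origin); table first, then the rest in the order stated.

table();
translate([0, -975, 0]) open_box();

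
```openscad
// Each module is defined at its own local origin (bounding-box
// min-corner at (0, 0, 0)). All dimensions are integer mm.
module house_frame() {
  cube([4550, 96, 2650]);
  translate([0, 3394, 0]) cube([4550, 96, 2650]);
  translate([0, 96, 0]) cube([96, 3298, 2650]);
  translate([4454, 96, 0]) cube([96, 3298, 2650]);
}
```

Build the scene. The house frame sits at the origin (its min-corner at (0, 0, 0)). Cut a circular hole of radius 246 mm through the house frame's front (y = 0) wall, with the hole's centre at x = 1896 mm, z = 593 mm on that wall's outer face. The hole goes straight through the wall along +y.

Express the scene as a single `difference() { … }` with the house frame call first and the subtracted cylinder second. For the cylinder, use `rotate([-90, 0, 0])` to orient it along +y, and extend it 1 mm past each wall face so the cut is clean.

difference() {
  house_frame();
  translate([1896, -1, 593]) rotate([-90, 0, 0]) cylinder(h = 98, r = 246);
}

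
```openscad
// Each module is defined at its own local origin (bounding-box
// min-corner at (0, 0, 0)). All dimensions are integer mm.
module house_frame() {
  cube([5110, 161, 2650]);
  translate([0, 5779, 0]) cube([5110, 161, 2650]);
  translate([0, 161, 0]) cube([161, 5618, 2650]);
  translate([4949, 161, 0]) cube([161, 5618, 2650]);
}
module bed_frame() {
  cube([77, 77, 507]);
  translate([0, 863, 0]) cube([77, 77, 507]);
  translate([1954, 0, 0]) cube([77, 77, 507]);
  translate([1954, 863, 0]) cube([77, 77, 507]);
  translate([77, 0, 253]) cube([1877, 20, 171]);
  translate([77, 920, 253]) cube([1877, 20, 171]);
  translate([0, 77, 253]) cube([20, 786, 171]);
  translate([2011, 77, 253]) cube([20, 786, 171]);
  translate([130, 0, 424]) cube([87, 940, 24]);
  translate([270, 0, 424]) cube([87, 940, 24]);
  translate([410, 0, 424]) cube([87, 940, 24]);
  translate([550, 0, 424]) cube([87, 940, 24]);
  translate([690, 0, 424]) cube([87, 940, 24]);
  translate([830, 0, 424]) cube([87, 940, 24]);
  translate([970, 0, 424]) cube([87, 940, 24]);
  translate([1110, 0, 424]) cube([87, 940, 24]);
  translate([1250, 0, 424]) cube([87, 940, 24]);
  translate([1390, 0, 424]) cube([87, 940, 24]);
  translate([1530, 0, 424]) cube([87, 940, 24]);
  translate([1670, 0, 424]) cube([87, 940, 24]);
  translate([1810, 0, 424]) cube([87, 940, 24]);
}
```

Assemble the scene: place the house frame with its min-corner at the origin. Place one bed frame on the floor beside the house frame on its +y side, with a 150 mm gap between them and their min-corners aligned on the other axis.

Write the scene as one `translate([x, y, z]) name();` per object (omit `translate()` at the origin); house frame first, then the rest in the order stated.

house_frame();
translate([0, 6090, 0]) bed_frame();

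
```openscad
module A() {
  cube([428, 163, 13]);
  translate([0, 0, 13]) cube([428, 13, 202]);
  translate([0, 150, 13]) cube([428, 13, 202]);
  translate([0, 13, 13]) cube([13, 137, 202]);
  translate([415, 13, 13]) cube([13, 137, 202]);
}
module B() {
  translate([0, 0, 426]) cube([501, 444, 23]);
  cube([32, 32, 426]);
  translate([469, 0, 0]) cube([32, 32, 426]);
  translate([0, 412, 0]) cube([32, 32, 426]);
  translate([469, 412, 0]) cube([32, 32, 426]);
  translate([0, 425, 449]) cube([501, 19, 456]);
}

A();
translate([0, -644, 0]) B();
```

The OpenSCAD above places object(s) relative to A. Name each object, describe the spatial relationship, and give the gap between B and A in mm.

A is an open box. B is a chair. The chair is on the floor beside the open box on its −y side. The gap between the chair and the open box is 200 mm.

The chair's nearest face is 200 mm from the open box's −y face.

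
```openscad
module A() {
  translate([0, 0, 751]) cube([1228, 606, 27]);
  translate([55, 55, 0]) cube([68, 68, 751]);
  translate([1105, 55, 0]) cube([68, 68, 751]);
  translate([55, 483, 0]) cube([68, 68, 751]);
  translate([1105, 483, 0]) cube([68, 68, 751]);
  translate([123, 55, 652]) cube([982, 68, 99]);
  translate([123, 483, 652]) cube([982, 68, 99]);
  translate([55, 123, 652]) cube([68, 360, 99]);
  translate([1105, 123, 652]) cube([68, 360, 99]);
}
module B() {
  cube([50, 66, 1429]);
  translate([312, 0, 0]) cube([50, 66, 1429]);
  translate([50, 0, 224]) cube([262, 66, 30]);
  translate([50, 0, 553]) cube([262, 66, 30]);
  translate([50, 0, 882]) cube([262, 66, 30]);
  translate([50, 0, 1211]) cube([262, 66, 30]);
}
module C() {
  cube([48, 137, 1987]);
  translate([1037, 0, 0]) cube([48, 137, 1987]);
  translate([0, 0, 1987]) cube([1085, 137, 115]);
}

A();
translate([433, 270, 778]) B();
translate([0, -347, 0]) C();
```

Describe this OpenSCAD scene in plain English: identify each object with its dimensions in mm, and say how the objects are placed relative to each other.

A is a table: top 1228 mm (x) × 606 mm (y), 27 mm thick, upper face at z = 778 mm, on four 68×68 mm square legs, each inset 55 mm from the nearest pair of top edges, running from z = 0 to the bottom of the top. Four apron rails, 68 mm thick and 99 mm tall, run between adjacent legs with their top edges flush with the underside of the top and their outer faces flush with the legs' outer faces.

B is a wooden ladder with two side rails of 50×66 mm section and 1429 mm height, set 362 mm apart overall. Between them run 4 rectangular rungs (66 mm deep, 30 mm thick), front faces flush with the rails' −y face. The bottom of the first rung is 224 mm above the floor and each subsequent rung is 329 mm higher than the one below.

C is a door frame. The clear opening is 989 mm wide and 1987 mm high. Two 48 mm wide jambs, 137 mm deep, stand either side of the opening from the floor to the top of the opening. A 115 mm thick head sits across the top of both jambs, spanning the full outside width of the frame.

The ladder is on top of the table, centred. The door frame is on the floor beside the table on its −y side.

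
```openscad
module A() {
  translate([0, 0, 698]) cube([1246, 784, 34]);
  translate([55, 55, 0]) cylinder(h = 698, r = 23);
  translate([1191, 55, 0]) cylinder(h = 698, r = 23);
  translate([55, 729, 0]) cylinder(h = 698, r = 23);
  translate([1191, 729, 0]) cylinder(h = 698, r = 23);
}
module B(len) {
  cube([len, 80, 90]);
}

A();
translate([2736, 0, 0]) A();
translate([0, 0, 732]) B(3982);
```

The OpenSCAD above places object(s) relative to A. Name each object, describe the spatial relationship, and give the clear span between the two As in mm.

Second table starts at x = 2736; first ends at x = 1246; clear span = 2736 − 1246 = 1490 mm.

A is a table. B is a beam. A beam spans the tops of two tables. The clear span between the two tables is 1490 mm.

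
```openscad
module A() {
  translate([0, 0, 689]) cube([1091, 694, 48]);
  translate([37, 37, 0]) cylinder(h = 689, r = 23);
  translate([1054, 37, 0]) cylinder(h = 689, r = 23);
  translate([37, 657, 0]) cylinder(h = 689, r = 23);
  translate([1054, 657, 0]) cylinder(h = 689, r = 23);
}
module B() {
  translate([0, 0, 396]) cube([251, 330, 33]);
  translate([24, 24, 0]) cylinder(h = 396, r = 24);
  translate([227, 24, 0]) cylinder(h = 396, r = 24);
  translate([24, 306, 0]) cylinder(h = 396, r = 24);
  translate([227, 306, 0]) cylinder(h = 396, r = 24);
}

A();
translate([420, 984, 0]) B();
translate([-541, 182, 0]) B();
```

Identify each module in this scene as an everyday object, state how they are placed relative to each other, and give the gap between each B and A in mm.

Each stool's nearest face is 290 mm from the table's bounding box.

A is a table. B is a stool. Two stools sit around the table at the +y, −x sides. The gap between each stool and the table is 290 mm.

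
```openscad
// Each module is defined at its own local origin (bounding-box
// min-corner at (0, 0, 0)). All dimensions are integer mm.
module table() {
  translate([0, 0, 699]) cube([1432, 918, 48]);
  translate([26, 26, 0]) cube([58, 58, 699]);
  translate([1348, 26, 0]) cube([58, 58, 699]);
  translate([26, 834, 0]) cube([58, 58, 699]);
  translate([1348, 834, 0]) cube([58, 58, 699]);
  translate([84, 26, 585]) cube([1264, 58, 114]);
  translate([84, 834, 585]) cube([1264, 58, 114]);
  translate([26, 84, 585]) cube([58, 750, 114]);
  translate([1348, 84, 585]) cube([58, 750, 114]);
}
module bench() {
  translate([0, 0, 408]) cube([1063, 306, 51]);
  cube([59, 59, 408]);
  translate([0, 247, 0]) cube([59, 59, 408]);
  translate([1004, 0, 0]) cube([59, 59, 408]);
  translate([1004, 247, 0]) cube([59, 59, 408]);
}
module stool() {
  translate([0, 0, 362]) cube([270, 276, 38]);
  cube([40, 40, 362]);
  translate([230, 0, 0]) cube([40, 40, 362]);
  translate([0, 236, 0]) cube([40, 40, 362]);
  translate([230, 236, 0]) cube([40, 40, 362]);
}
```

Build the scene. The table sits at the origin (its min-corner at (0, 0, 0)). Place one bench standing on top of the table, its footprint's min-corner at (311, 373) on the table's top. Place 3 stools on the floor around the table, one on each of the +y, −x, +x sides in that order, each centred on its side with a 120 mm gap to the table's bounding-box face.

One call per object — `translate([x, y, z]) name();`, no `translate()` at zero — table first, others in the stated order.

table();
translate([311, 373, 747]) bench();
translate([581, 1038, 0]) stool();
translate([-390, 321, 0]) stool();
translate([1552, 321, 0]) stool();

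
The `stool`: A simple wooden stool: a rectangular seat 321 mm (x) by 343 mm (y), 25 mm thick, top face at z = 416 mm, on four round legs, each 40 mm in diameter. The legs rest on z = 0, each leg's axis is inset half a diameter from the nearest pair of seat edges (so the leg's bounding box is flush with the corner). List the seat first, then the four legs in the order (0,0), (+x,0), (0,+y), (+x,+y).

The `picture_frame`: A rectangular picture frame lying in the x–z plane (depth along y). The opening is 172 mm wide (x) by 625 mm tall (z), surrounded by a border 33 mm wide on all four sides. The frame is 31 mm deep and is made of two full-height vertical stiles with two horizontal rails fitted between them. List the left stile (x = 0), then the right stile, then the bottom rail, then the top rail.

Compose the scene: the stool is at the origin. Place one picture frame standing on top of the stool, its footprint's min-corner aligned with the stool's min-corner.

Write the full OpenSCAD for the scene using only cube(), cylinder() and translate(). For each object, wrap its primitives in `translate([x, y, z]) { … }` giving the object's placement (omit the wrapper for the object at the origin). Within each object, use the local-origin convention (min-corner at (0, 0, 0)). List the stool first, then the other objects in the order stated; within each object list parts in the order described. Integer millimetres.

translate([0, 0, 391]) cube([321, 343, 25]);
translate([20, 20, 0]) cylinder(h = 391, r = 20);
translate([301, 20, 0]) cylinder(h = 391, r = 20);
translate([20, 323, 0]) cylinder(h = 391, r = 20);
translate([301, 323, 0]) cylinder(h = 391, r = 20);
translate([0, 0, 416]) {
  cube([33, 31, 691]);
  translate([205, 0, 0]) cube([33, 31, 691]);
  translate([33, 0, 0]) cube([172, 31, 33]);
  translate([33, 0, 658]) cube([172, 31, 33]);
}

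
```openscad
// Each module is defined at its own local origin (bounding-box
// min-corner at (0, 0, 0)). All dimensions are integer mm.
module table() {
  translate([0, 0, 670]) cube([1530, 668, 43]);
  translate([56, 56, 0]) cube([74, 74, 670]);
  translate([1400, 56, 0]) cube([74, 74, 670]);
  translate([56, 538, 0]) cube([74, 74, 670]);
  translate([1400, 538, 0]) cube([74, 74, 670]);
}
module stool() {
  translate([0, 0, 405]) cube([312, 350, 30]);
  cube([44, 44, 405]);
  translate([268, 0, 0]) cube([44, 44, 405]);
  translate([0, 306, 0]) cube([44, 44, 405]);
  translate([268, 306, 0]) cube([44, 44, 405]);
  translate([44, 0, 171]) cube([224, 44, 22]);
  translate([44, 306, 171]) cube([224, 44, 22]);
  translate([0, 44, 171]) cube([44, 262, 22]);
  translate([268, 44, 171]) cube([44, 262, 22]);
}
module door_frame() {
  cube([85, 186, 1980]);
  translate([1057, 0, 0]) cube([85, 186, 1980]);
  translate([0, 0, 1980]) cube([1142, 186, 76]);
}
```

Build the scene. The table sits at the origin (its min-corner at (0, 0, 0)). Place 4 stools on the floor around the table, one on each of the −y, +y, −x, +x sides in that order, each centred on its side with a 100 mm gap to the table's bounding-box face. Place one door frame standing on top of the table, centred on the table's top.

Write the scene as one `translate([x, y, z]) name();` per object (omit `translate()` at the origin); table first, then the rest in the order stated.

table();
translate([609, -450, 0]) stool();
translate([609, 768, 0]) stool();
translate([-412, 159, 0]) stool();
translate([1630, 159, 0]) stool();
translate([194, 241, 713]) door_frame();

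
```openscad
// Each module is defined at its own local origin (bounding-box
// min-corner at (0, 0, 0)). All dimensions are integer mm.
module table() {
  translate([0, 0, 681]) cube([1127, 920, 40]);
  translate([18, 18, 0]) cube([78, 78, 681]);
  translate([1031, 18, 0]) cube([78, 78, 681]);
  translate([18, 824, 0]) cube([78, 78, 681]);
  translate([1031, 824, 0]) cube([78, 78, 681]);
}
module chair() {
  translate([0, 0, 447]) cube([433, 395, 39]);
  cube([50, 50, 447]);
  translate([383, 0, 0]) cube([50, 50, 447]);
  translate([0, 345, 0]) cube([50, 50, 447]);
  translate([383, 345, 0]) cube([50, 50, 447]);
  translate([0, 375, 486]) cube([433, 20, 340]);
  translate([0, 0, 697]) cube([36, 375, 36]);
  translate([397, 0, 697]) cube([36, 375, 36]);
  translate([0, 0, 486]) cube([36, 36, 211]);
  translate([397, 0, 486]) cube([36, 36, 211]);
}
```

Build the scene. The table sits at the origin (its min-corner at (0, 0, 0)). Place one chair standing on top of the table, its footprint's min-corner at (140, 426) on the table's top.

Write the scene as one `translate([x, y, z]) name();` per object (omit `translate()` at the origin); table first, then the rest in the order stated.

table();
translate([140, 426, 721]) chair();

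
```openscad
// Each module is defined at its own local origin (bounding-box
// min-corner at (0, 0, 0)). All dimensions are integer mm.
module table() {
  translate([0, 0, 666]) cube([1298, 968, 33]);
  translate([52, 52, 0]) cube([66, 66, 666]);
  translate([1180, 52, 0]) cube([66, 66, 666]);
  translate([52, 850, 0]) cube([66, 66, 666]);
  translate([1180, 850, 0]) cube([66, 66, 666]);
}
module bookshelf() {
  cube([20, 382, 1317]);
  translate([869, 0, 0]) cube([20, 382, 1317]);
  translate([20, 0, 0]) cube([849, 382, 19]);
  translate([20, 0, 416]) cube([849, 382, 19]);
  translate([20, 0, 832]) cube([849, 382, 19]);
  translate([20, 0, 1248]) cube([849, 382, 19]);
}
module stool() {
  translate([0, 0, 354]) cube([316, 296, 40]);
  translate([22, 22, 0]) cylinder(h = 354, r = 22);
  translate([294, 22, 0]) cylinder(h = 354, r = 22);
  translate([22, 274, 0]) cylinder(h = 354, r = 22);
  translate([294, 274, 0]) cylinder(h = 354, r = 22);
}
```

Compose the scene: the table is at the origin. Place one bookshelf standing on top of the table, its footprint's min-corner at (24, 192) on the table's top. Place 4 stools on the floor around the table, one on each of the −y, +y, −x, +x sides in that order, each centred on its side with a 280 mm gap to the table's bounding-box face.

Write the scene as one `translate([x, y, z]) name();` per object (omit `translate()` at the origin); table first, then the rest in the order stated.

table();
translate([24, 192, 699]) bookshelf();
translate([491, -576, 0]) stool();
translate([491, 1248, 0]) stool();
translate([-596, 336, 0]) stool();
translate([1578, 336, 0]) stool();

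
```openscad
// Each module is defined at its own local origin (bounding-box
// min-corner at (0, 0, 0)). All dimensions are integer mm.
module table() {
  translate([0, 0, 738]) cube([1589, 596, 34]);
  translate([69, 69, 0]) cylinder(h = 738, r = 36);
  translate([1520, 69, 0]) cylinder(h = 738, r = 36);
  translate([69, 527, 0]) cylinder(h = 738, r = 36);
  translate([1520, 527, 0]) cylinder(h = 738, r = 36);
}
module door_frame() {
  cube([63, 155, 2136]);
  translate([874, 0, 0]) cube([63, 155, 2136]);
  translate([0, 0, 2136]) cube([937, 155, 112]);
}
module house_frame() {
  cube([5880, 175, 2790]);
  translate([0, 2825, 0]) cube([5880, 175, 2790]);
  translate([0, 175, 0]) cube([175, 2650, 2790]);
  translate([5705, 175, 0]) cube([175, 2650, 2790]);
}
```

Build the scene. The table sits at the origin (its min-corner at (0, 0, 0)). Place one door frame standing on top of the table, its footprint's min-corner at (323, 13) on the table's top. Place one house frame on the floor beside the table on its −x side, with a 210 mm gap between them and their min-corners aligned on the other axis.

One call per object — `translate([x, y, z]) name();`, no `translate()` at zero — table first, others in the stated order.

table();
translate([323, 13, 772]) door_frame();
translate([-6090, 0, 0]) house_frame();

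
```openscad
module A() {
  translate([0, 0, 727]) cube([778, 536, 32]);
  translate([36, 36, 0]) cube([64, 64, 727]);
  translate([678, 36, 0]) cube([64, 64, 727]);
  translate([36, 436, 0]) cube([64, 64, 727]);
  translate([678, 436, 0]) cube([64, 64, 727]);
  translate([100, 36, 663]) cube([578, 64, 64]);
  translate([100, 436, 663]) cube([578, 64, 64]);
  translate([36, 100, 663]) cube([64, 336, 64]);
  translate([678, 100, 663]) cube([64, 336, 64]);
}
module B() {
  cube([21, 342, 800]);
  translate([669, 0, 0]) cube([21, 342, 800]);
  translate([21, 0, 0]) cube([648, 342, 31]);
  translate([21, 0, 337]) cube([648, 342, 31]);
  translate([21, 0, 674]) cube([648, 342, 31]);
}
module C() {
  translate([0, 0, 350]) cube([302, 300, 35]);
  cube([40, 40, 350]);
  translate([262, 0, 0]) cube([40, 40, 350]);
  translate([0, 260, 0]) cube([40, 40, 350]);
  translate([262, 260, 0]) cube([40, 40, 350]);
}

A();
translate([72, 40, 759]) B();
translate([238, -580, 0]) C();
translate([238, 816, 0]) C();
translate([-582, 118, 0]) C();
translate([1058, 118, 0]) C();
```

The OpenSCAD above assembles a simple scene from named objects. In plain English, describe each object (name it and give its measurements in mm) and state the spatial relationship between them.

A is a rectangular dining table. The top is 778×536×32 mm with its upper surface at z = 759 mm. It stands on four 64×64 mm square legs, each inset 36 mm from the nearest pair of top edges, running from the floor to the underside of the top. Four apron rails, 64 mm thick and 64 mm tall, run between adjacent legs with their top edges flush with the underside of the top and their outer faces flush with the legs' outer faces.

B is a bookshelf 690 mm wide overall, 342 mm deep and 800 mm tall. The two sides are 21 mm thick vertical panels. 3 horizontal shelves of 31 mm thickness span between the inner faces of the sides; the lowest shelf sits on the floor and shelves are stacked with a clear vertical gap of 306 mm between each pair.

C is a four-legged stool. The seat is a 302×300×35 mm slab whose top surface is at z = 385 mm; four square legs, each 40×40 mm in cross-section, run from the floor (z = 0) to the underside of the seat, each flush with a corner of the seat.

The bookshelf is on top of the table. Four stools sit around the table at the −y, +y, −x, +x sides.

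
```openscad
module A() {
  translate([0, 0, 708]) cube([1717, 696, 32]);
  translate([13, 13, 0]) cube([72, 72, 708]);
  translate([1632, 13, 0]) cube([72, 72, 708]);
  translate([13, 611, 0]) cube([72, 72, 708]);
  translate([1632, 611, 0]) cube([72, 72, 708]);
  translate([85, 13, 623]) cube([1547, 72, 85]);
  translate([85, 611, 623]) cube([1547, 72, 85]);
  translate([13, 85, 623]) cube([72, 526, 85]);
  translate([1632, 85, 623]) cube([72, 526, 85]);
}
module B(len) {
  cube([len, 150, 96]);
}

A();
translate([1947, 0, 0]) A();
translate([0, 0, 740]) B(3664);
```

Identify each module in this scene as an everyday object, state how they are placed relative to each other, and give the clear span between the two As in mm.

A is a table. B is a beam. A beam spans the tops of two tables. The clear span between the two tables is 230 mm.

Second table starts at x = 1947; first ends at x = 1717; clear span = 1947 − 1717 = 230 mm.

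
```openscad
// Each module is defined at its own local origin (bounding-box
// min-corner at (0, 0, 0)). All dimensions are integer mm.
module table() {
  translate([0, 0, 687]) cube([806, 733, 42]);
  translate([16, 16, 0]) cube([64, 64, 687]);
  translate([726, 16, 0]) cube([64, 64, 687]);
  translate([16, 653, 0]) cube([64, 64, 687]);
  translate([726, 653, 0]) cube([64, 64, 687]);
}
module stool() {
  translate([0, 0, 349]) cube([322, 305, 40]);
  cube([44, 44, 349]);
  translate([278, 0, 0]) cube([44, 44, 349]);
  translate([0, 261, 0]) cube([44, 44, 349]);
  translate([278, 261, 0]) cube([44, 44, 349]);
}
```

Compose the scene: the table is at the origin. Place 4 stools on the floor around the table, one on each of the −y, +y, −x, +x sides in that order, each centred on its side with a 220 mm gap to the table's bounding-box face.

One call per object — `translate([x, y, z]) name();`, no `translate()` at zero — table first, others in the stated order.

table();
translate([242, -525, 0]) stool();
translate([242, 953, 0]) stool();
translate([-542, 214, 0]) stool();
translate([1026, 214, 0]) stool();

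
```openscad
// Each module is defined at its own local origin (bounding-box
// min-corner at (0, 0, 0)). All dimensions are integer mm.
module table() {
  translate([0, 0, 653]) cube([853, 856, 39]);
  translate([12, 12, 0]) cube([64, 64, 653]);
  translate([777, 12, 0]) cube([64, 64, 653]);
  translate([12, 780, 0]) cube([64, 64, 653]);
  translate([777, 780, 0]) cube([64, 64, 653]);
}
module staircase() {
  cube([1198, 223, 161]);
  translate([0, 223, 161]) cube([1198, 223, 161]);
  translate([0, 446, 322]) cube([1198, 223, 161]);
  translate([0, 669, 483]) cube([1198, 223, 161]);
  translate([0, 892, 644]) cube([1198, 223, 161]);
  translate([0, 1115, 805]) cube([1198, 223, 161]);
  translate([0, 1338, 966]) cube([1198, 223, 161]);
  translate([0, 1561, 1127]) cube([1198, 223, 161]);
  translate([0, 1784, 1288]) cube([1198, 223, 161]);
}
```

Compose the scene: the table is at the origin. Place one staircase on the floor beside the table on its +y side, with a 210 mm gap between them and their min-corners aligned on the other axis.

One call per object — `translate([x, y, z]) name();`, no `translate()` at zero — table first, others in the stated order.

table();
translate([0, 1066, 0]) staircase();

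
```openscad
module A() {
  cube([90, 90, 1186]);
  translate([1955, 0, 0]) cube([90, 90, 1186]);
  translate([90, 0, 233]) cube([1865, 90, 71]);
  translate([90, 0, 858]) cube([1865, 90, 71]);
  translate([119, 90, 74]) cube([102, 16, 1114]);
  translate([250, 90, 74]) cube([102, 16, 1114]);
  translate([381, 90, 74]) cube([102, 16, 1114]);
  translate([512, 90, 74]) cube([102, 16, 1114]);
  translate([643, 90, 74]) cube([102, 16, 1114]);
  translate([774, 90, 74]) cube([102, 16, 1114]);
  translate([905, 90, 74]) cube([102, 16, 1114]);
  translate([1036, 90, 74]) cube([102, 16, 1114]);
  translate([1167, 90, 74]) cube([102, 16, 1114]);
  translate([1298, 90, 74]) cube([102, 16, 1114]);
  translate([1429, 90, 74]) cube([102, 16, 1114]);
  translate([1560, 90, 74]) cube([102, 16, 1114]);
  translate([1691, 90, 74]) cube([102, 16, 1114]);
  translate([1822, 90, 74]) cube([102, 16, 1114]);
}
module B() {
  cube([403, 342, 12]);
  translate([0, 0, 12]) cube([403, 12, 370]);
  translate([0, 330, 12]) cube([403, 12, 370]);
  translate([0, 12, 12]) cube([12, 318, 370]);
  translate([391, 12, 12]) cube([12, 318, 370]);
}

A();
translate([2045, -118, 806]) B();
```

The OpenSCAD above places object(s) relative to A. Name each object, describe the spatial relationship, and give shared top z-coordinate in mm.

A is a fence section. B is an open box. The open box is beside the fence section with their tops flush at z = 1188. The shared top z-coordinate is 1188 mm.

Both tops at z = 1188 mm.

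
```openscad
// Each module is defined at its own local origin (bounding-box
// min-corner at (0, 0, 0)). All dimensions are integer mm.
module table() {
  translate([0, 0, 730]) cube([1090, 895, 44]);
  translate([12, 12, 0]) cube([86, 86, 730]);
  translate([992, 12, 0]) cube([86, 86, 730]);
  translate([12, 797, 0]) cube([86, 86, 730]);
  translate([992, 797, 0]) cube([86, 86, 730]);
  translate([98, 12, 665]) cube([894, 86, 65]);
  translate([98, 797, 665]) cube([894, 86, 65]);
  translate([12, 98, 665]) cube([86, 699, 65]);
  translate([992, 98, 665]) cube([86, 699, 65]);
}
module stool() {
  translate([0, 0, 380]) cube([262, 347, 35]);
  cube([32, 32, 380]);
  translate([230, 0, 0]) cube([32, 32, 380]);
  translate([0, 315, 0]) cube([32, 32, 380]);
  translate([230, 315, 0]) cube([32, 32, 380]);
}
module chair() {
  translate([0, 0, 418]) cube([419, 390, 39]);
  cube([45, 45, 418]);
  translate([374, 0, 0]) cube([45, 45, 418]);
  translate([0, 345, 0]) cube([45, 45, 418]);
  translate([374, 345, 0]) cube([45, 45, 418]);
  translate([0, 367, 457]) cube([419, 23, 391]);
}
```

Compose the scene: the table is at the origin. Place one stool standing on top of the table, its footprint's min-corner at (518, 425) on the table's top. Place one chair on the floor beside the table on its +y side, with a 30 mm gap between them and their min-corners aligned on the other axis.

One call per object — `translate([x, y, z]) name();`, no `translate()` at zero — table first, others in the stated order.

table();
translate([518, 425, 774]) stool();
translate([0, 925, 0]) chair();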